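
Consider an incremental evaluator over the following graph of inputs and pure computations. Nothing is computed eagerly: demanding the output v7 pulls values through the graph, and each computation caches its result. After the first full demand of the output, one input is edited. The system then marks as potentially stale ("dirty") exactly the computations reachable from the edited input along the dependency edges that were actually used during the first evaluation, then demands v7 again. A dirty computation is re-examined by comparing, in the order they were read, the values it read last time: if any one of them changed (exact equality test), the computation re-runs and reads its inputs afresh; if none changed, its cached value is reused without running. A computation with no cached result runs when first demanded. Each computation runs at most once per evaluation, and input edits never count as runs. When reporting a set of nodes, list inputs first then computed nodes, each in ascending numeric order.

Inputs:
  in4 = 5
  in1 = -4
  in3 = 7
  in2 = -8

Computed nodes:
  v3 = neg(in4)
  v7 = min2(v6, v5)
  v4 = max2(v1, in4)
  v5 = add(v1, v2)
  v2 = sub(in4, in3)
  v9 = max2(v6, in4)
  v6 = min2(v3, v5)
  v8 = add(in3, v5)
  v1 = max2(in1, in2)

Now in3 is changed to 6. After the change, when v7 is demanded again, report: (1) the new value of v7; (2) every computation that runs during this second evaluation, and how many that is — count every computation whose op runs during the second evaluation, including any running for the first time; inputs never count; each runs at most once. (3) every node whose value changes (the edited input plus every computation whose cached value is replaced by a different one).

v7 now evaluates to -5.
Run set: v2, v5, v6, v7 (4 run).
Changed values: in3, v2, v5, v6, v7.

Initial pass — values computed on the first demand:
  v1 = max2(-4, -8) = -4
  v2 = sub(5, 7) = -2
  v3 = neg(5) = -5
  v5 = add(-4, -2) = -6
  v6 = min2(-5, -6) = -6
  v7 = min2(-6, -6) = -6

Second demand — change propagation:
  v2: re-runs because in3 7->6; new result -1.
  v5: re-runs because v2 -2->-1; new result -5.
  v6: re-runs because v5 -6->-5; new result -5.
  v7: re-runs because v6 -6->-5; v5 -6->-5; new result -5.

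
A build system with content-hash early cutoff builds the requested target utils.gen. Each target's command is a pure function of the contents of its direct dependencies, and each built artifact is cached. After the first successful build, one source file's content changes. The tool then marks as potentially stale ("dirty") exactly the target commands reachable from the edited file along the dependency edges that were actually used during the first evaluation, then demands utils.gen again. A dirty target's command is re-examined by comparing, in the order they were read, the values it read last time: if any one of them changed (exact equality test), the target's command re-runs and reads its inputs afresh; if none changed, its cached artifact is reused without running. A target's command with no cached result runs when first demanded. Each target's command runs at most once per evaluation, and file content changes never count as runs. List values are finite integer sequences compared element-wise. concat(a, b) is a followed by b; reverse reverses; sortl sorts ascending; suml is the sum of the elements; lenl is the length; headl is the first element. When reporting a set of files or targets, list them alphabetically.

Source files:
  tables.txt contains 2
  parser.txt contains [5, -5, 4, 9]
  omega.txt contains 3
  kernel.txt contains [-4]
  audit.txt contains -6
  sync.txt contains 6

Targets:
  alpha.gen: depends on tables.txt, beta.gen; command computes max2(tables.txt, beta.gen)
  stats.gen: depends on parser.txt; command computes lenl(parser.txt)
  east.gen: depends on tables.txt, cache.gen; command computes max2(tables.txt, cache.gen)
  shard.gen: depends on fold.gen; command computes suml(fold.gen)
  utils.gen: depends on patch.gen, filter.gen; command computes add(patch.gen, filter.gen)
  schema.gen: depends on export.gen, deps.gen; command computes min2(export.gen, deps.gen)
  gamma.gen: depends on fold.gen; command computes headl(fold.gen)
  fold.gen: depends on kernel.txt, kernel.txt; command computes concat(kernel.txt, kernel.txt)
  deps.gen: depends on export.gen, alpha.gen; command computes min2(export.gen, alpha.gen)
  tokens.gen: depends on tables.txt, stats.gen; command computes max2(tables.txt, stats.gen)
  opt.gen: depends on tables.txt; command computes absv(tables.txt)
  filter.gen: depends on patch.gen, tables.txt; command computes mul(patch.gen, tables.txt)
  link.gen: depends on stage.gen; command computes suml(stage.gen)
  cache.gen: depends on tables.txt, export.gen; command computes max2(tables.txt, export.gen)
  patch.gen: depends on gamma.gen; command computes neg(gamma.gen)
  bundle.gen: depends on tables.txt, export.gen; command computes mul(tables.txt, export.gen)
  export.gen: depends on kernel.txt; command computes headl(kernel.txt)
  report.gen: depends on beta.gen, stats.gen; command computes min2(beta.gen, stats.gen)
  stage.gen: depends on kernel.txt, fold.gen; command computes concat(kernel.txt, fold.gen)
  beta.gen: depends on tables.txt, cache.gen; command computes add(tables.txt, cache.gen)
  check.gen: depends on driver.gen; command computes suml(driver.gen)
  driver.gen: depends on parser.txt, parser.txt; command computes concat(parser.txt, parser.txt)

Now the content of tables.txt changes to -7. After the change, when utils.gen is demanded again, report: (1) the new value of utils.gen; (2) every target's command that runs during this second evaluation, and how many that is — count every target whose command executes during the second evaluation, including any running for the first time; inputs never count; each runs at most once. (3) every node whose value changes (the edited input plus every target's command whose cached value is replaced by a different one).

New value of utils.gen: -24.
Target commands that run: filter.gen, utils.gen — 2 in total.
Values that change: filter.gen, tables.txt, utils.gen.

First evaluation (everything demanded from the output):
  fold.gen = concat([-4], [-4]) = [-4, -4]
  gamma.gen = headl([-4, -4]) = -4
  patch.gen = neg(-4) = 4
  filter.gen = mul(4, 2) = 8
  utils.gen = add(4, 8) = 12

Propagation after the edit:
  filter.gen: runs — tables.txt 2->-7; result -28.
  utils.gen: runs — filter.gen 8->-28; result -24.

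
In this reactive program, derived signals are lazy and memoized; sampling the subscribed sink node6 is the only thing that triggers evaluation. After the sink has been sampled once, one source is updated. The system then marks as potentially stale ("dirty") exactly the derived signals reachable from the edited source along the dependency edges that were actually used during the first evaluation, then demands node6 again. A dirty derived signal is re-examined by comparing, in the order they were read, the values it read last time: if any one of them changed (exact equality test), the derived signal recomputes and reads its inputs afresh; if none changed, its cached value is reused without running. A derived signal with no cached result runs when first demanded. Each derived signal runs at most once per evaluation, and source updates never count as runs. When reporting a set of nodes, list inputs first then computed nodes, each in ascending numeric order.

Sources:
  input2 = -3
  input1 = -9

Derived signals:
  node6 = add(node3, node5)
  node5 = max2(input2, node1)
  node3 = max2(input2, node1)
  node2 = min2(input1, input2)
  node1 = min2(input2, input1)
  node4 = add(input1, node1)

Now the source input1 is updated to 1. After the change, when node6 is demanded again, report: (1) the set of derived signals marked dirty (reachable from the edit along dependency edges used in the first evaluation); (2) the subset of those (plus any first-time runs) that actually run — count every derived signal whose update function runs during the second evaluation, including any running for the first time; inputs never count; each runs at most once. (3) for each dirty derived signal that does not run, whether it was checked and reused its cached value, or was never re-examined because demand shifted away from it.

The edit dirties: node1, node3, node5, node6.
3 derived signals run: node1, node3, node5.
Cache hits after checking: node6.
Note where the cutoff bites: node6 is checked, finds nothing changed, and keeps its cache.

First demand of the output computes:
  node1 = min2(-3, -9) = -9
  node3 = max2(-3, -9) = -3
  node5 = max2(-3, -9) = -3
  node6 = add(-3, -3) = -6

After the edit, cleaning proceeds:
  node1: a read changed (input1 -9->1) — executes, giving -3.
  node3: a read changed (node1 -9->-3) — executes, giving -3 — identical to its old value.
  node5: a read changed (node1 -9->-3) — executes, giving -3 — identical to its old value.
  node6: dirty, but its reads are unchanged (node3 unchanged, node5 unchanged); cached -6 stands.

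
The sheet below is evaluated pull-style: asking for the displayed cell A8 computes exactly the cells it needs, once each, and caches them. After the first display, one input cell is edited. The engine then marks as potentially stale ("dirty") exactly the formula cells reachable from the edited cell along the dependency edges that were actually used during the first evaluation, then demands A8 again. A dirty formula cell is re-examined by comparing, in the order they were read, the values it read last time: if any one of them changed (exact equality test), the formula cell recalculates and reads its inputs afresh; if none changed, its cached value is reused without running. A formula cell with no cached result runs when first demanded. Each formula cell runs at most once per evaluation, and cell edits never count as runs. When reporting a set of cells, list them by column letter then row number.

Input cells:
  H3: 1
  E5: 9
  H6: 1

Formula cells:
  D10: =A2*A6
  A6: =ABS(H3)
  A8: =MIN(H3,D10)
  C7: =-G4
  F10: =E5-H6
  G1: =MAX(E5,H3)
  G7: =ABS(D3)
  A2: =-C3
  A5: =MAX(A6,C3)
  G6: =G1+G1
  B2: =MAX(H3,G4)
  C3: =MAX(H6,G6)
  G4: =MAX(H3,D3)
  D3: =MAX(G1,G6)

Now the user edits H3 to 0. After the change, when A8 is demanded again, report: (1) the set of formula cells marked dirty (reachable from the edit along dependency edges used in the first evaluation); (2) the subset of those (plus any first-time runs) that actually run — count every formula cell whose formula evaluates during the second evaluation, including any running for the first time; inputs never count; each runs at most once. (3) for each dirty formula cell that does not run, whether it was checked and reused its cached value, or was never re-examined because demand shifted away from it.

The edit dirties: A2, A6, A8, C3, D10, G1, G6.
4 formula cells run: A6, A8, D10, G1.
Cache hits after checking: A2, C3, G6.
Note where the cutoff bites: G6 is checked, finds nothing changed, and keeps its cache.

First demand of the output computes:
  A6 = ABS(1) = 1
  G1 = MAX(9, 1) = 9
  G6 = 9 + 9 = 18
  C3 = MAX(1, 18) = 18
  A2 = -(18) = -18
  D10 = -18 * 1 = -18
  A8 = MIN(1, -18) = -18

After the edit, cleaning proceeds:
  A6: a read changed (H3 1->0) — executes, giving 0.
  G1: a read changed (H3 1->0) — executes, giving 9 — identical to its old value.
  G6: dirty, but its reads are unchanged (G1 unchanged, G1 unchanged); cached 18 stands.
  C3: dirty, but its reads are unchanged (H6 unchanged, G6 unchanged); cached 18 stands.
  A2: dirty, but its reads are unchanged (C3 unchanged); cached -18 stands.
  D10: a read changed (A6 1->0) — executes, giving 0.
  A8: a read changed (H3 1->0; D10 -18->0) — executes, giving 0.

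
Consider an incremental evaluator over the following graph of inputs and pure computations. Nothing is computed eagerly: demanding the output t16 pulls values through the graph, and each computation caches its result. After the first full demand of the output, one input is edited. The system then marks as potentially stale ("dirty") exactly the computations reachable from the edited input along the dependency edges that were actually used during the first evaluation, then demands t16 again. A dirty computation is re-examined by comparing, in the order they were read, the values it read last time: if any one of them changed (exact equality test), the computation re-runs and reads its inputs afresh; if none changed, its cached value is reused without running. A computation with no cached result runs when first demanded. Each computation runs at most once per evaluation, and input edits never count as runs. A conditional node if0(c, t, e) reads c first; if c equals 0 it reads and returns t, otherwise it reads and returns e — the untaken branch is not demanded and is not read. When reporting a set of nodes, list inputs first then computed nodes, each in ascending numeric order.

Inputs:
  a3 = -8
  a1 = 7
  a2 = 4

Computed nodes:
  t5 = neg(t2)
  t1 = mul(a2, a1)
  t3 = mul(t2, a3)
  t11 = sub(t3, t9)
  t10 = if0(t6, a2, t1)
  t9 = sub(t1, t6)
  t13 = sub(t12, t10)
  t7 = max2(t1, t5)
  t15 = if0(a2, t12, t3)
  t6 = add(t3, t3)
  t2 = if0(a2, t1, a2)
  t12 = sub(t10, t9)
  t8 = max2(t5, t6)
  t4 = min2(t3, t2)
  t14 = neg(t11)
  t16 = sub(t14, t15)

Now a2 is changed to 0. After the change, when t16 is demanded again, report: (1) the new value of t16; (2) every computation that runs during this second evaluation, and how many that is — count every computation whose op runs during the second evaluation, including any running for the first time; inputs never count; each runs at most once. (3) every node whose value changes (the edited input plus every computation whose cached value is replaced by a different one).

Initial pass — values computed on the first demand:
  t1 = mul(4, 7) = 28
  t2 = if0(a2=4 -> else branch a2) = 4
  t3 = mul(4, -8) = -32
  t6 = add(-32, -32) = -64
  t9 = sub(28, -64) = 92
  t11 = sub(-32, 92) = -124
  t14 = neg(-124) = 124
  t15 = if0(a2=4 -> else branch t3) = -32
  t16 = sub(124, -32) = 156

Second demand — change propagation:
  t1: re-runs because a2 4->0; new result 0.
  t2: re-runs because a2 4->0; a2 4->0; new result 0.
  t3: re-runs because t2 4->0; new result 0.
  t6: re-runs because t3 -32->0; t3 -32->0; new result 0.
  t9: re-runs because t1 28->0; t6 -64->0; new result 0.
  t10: newly demanded (no cache) — executes and yields 0.
  t11: re-runs because t3 -32->0; t9 92->0; new result 0.
  t12: newly demanded (no cache) — executes and yields 0.
  t14: re-runs because t11 -124->0; new result 0.
  t15: re-runs because a2 4->0; t3 -32->0; new result 0.
  t16: re-runs because t14 124->0; t15 -32->0; new result 0.

The important point: the flipped condition pulls in fresh nodes; t10, t12 run for the first time.

t16 now evaluates to 0.
Run set: t1, t2, t3, t6, t9, t10, t11, t12, t14, t15, t16 (11 run).
Changed values: a2, t1, t2, t3, t6, t9, t11, t14, t15, t16.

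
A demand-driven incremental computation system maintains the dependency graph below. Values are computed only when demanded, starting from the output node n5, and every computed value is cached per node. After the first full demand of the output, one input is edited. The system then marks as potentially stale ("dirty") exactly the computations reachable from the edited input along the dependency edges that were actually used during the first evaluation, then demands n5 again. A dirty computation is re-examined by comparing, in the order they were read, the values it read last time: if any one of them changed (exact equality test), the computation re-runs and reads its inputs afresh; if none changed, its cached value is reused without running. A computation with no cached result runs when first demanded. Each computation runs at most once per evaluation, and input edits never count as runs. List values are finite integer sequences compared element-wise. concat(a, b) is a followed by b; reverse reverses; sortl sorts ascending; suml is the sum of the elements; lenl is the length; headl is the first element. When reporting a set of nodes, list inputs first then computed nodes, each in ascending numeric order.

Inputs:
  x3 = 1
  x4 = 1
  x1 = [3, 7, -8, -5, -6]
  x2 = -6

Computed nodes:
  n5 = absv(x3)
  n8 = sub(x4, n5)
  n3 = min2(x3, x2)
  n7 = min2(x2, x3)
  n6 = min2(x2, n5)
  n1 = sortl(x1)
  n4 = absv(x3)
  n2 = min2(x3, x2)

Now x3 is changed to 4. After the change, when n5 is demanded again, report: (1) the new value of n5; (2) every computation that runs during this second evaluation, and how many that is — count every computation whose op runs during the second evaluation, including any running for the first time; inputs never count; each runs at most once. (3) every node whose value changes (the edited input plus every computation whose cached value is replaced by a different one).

First evaluation (everything demanded from the output):
  n5 = absv(1) = 1

Propagation after the edit:
  n5: runs — x3 1->4; result 4.

New value of n5: 4.
Computations that run: n5 — 1 in total.
Values that change: x3, n5.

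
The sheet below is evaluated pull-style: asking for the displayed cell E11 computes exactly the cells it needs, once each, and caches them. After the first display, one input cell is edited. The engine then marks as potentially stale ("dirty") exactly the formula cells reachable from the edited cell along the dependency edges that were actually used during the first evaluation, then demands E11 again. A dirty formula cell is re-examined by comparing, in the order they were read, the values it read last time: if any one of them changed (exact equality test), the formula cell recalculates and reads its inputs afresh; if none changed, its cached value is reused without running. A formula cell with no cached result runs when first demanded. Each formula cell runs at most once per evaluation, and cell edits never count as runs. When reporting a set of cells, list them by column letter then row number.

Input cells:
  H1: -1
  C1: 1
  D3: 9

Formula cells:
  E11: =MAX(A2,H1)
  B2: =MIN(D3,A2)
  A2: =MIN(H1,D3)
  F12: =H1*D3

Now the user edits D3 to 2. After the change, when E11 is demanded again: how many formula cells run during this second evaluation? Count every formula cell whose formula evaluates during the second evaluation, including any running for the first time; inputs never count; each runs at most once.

First demand of the output computes:
  A2 = MIN(-1, 9) = -1
  E11 = MAX(-1, -1) = -1

After the edit, cleaning proceeds:
  A2: a read changed (D3 9->2) — executes, giving -1 — identical to its old value.
  E11: dirty, but its reads are unchanged (A2 unchanged, H1 unchanged); cached -1 stands.

Note the absorption at A2: it re-runs yet its value is the same, leaving the output's value untouched.

1 formula cells run: A2.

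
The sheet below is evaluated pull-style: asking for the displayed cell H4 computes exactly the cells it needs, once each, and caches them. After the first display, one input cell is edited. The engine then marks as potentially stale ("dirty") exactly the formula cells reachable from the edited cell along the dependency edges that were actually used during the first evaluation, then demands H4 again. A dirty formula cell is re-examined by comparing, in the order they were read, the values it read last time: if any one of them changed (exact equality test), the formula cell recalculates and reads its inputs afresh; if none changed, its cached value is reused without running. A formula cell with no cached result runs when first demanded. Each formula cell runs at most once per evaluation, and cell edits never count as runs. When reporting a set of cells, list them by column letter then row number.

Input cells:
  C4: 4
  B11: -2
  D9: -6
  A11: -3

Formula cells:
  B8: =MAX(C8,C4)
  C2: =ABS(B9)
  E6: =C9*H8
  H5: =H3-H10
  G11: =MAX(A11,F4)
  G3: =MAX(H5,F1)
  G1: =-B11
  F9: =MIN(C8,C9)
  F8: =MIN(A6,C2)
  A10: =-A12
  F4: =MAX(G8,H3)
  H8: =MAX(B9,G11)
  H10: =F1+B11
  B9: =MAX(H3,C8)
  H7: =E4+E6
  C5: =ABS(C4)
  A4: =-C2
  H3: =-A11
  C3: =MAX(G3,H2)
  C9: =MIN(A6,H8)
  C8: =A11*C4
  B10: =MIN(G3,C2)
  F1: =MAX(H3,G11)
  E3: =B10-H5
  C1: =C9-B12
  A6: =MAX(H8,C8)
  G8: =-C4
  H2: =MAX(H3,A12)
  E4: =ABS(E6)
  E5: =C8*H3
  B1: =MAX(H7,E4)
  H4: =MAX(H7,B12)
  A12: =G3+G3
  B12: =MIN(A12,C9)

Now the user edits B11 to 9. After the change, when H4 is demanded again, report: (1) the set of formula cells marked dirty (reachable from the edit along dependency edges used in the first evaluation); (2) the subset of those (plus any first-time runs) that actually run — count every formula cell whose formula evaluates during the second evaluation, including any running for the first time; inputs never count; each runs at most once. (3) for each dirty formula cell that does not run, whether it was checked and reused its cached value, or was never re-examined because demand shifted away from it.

First demand of the output computes:
  C8 = -3 * 4 = -12
  G8 = -(4) = -4
  H3 = -(-3) = 3
  B9 = MAX(3, -12) = 3
  F4 = MAX(-4, 3) = 3
  G11 = MAX(-3, 3) = 3
  F1 = MAX(3, 3) = 3
  H8 = MAX(3, 3) = 3
  A6 = MAX(3, -12) = 3
  C9 = MIN(3, 3) = 3
  E6 = 3 * 3 = 9
  E4 = ABS(9) = 9
  H7 = 9 + 9 = 18
  H10 = 3 + -2 = 1
  H5 = 3 - 1 = 2
  G3 = MAX(2, 3) = 3
  A12 = 3 + 3 = 6
  B12 = MIN(6, 3) = 3
  H4 = MAX(18, 3) = 18

After the edit, cleaning proceeds:
  H10: a read changed (B11 -2->9) — executes, giving 12.
  H5: a read changed (H10 1->12) — executes, giving -9.
  G3: a read changed (H5 2->-9) — executes, giving 3 — identical to its old value.
  A12: dirty, but its reads are unchanged (G3 unchanged, G3 unchanged); cached 6 stands.
  B12: dirty, but its reads are unchanged (A12 unchanged, C9 unchanged); cached 3 stands.
  H4: dirty, but its reads are unchanged (H7 unchanged, B12 unchanged); cached 18 stands.

Note the absorption at G3: it re-runs yet its value is the same, leaving the output's value untouched.

The edit dirties: A12, B12, G3, H4, H5, H10.
3 formula cells run: G3, H5, H10.
Cache hits after checking: A12, B12, H4.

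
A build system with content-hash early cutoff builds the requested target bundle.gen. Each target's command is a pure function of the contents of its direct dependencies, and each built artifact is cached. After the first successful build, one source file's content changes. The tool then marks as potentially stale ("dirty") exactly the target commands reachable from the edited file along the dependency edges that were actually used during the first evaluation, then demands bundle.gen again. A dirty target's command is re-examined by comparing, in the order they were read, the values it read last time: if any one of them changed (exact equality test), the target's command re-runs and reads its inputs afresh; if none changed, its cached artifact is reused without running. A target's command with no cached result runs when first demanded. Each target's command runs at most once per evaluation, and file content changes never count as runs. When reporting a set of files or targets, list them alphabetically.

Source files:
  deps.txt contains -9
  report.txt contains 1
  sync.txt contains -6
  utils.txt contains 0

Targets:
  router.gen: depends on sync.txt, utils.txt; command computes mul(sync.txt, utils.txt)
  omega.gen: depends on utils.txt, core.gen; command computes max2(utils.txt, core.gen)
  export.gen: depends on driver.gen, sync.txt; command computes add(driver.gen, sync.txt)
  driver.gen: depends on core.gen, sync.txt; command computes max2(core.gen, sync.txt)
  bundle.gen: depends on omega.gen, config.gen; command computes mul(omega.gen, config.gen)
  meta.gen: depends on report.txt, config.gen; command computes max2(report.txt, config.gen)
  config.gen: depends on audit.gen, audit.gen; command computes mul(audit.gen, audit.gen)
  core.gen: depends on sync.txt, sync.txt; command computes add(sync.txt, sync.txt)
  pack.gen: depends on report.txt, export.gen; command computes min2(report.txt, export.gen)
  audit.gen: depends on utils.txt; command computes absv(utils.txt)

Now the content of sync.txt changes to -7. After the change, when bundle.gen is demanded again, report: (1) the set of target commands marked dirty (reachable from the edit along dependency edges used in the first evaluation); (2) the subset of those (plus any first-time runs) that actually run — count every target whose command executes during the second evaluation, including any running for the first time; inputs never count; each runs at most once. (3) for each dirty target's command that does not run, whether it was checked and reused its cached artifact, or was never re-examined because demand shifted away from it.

First evaluation (everything demanded from the output):
  audit.gen = absv(0) = 0
  config.gen = mul(0, 0) = 0
  core.gen = add(-6, -6) = -12
  omega.gen = max2(0, -12) = 0
  bundle.gen = mul(0, 0) = 0

Propagation after the edit:
  core.gen: runs — sync.txt -6->-7; sync.txt -6->-7; result -14.
  omega.gen: runs — core.gen -12->-14; result 0 (same value as before).
  bundle.gen: checked — values it read are unchanged (omega.gen unchanged, config.gen unchanged); reused cached 0 without running.

Key observation: the change is absorbed at omega.gen — it re-runs but produces the same value, and the output's value is unchanged.

Marked dirty: bundle.gen, core.gen, omega.gen.
Target commands that run: core.gen, omega.gen — 2 in total.
Checked but reused from cache: bundle.gen.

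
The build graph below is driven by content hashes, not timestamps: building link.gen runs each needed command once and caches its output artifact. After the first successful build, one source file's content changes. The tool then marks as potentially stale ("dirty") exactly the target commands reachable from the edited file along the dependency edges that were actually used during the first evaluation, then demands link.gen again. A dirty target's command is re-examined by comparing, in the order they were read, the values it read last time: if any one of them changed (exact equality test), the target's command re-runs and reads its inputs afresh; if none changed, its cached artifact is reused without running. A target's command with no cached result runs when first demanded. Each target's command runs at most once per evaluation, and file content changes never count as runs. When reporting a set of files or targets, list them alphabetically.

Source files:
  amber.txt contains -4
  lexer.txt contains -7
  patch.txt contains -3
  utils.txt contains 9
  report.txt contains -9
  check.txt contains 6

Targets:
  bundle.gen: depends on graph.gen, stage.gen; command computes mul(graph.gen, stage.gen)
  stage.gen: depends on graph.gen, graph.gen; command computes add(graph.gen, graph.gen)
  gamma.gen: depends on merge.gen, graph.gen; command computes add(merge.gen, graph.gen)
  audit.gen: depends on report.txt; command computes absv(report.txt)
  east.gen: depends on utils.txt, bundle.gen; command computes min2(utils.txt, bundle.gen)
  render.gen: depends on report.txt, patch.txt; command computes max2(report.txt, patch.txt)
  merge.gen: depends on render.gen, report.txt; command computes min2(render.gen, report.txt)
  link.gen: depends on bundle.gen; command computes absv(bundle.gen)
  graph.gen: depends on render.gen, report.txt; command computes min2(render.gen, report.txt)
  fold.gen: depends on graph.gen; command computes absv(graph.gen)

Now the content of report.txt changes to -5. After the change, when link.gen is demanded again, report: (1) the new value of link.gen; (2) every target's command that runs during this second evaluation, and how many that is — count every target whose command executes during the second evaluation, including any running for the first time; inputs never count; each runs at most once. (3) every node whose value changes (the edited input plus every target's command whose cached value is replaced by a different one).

Initial pass — values computed on the first demand:
  render.gen = max2(-9, -3) = -3
  graph.gen = min2(-3, -9) = -9
  stage.gen = add(-9, -9) = -18
  bundle.gen = mul(-9, -18) = 162
  link.gen = absv(162) = 162

Second demand — change propagation:
  render.gen: re-runs because report.txt -9->-5; new result -3 (unchanged).
  graph.gen: re-runs because report.txt -9->-5; new result -5.
  stage.gen: re-runs because graph.gen -9->-5; graph.gen -9->-5; new result -10.
  bundle.gen: re-runs because graph.gen -9->-5; stage.gen -18->-10; new result 50.
  link.gen: re-runs because bundle.gen 162->50; new result 50.

link.gen now evaluates to 50.
Run set: bundle.gen, graph.gen, link.gen, render.gen, stage.gen (5 run).
Changed values: bundle.gen, graph.gen, link.gen, report.txt, stage.gen.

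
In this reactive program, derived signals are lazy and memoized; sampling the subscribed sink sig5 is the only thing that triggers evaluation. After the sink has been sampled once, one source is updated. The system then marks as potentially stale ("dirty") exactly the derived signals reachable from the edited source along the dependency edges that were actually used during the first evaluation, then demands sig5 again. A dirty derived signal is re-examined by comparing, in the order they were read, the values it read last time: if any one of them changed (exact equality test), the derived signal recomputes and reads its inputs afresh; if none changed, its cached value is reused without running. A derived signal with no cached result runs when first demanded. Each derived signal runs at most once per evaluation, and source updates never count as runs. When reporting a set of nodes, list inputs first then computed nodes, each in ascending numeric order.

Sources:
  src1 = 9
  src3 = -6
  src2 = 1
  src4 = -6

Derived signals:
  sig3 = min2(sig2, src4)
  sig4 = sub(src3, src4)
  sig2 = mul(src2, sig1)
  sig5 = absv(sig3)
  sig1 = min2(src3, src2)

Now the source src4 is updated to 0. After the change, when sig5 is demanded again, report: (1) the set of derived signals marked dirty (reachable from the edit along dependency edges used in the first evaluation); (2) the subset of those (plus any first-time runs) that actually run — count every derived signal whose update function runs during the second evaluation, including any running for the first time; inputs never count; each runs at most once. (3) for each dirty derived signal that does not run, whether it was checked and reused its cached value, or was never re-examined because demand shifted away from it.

First demand of the output computes:
  sig1 = min2(-6, 1) = -6
  sig2 = mul(1, -6) = -6
  sig3 = min2(-6, -6) = -6
  sig5 = absv(-6) = 6

After the edit, cleaning proceeds:
  sig3: a read changed (src4 -6->0) — executes, giving -6 — identical to its old value.
  sig5: dirty, but its reads are unchanged (sig3 unchanged); cached 6 stands.

Note the absorption at sig3: it re-runs yet its value is the same, leaving the output's value untouched.

The edit dirties: sig3, sig5.
1 derived signals run: sig3.
Cache hits after checking: sig5.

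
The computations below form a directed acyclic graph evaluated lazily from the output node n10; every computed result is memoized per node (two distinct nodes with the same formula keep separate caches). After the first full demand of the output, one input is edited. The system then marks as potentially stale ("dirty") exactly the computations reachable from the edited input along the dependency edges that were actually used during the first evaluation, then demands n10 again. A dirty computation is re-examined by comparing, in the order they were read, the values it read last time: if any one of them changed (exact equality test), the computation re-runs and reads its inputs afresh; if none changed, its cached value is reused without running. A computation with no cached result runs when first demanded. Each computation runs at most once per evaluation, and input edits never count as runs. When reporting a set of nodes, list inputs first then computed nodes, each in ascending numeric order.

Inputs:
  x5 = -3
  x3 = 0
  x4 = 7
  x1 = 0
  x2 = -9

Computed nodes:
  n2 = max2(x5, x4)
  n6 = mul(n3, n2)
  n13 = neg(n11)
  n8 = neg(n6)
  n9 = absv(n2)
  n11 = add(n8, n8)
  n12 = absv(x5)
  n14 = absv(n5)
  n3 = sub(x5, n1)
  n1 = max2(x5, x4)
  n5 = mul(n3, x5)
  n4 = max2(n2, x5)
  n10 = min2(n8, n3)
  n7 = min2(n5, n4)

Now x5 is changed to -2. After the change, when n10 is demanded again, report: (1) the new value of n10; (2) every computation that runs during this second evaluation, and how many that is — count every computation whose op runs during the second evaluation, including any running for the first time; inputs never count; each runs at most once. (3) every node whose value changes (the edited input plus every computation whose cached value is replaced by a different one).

Demanding n10 again yields -9.
6 computations run: n1, n2, n3, n6, n8, n10.
The nodes whose values change: x5, n3, n6, n8, n10.

First demand of the output computes:
  n1 = max2(-3, 7) = 7
  n2 = max2(-3, 7) = 7
  n3 = sub(-3, 7) = -10
  n6 = mul(-10, 7) = -70
  n8 = neg(-70) = 70
  n10 = min2(70, -10) = -10

After the edit, cleaning proceeds:
  n1: a read changed (x5 -3->-2) — executes, giving 7 — identical to its old value.
  n2: a read changed (x5 -3->-2) — executes, giving 7 — identical to its old value.
  n3: a read changed (x5 -3->-2) — executes, giving -9.
  n6: a read changed (n3 -10->-9) — executes, giving -63.
  n8: a read changed (n6 -70->-63) — executes, giving 63.
  n10: a read changed (n8 70->63; n3 -10->-9) — executes, giving -9.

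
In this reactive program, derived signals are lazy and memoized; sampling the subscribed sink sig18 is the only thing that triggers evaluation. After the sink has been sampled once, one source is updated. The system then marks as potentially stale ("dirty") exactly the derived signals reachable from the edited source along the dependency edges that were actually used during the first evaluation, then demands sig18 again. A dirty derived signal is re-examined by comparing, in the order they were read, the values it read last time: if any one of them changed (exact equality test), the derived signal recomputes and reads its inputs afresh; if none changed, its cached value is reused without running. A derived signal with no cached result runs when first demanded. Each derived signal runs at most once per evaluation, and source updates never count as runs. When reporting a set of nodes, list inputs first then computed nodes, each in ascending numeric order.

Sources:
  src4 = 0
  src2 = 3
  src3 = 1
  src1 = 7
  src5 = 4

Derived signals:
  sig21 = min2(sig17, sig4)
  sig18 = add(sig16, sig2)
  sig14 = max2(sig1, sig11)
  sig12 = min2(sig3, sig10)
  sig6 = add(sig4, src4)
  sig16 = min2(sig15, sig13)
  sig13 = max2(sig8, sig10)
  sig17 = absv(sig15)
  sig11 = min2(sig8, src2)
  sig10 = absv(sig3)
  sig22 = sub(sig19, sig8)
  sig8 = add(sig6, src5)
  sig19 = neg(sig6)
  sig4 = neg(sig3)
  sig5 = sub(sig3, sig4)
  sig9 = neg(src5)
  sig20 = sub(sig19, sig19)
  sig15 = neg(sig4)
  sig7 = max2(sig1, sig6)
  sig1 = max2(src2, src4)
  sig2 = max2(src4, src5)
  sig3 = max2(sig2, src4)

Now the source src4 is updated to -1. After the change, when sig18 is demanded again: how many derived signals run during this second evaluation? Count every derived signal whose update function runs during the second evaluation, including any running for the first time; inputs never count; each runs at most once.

5 derived signals run: sig2, sig3, sig6, sig8, sig13.
Note where the cutoff bites: sig4 is checked, finds nothing changed, and keeps its cache.

First demand of the output computes:
  sig2 = max2(0, 4) = 4
  sig3 = max2(4, 0) = 4
  sig4 = neg(4) = -4
  sig6 = add(-4, 0) = -4
  sig8 = add(-4, 4) = 0
  sig10 = absv(4) = 4
  sig13 = max2(0, 4) = 4
  sig15 = neg(-4) = 4
  sig16 = min2(4, 4) = 4
  sig18 = add(4, 4) = 8

After the edit, cleaning proceeds:
  sig2: a read changed (src4 0->-1) — executes, giving 4 — identical to its old value.
  sig3: a read changed (src4 0->-1) — executes, giving 4 — identical to its old value.
  sig4: dirty, but its reads are unchanged (sig3 unchanged); cached -4 stands.
  sig6: a read changed (src4 0->-1) — executes, giving -5.
  sig8: a read changed (sig6 -4->-5) — executes, giving -1.
  sig10: dirty, but its reads are unchanged (sig3 unchanged); cached 4 stands.
  sig13: a read changed (sig8 0->-1) — executes, giving 4 — identical to its old value.
  sig15: dirty, but its reads are unchanged (sig4 unchanged); cached 4 stands.
  sig16: dirty, but its reads are unchanged (sig15 unchanged, sig13 unchanged); cached 4 stands.
  sig18: dirty, but its reads are unchanged (sig16 unchanged, sig2 unchanged); cached 8 stands.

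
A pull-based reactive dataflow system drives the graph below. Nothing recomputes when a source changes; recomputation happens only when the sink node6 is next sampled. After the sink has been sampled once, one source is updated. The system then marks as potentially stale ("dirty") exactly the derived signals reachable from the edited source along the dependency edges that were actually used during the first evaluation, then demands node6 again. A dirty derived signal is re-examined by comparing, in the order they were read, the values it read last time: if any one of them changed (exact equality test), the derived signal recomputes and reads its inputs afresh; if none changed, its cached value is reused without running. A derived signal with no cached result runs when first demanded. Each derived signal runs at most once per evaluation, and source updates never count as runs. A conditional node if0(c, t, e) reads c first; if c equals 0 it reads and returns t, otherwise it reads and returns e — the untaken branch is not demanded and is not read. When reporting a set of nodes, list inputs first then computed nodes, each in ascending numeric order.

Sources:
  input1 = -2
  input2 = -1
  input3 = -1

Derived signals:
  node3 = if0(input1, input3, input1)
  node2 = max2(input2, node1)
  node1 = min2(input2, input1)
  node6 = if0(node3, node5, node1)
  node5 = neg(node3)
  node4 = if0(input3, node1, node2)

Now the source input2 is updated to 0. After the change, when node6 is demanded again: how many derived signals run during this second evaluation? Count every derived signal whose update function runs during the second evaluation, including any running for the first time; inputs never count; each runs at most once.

Derived signals that run: node1 — 1 in total.
Key observation: the change is absorbed at node1 — it re-runs but produces the same value, and the output's value is unchanged.

First evaluation (everything demanded from the output):
  node1 = min2(-1, -2) = -2
  node3 = if0(input1=-2 -> else branch input1) = -2
  node6 = if0(node3=-2 -> else branch node1) = -2

Propagation after the edit:
  node1: runs — input2 -1->0; result -2 (same value as before).
  node6: checked — values it read are unchanged (node3 unchanged, node1 unchanged); reused cached -2 without running.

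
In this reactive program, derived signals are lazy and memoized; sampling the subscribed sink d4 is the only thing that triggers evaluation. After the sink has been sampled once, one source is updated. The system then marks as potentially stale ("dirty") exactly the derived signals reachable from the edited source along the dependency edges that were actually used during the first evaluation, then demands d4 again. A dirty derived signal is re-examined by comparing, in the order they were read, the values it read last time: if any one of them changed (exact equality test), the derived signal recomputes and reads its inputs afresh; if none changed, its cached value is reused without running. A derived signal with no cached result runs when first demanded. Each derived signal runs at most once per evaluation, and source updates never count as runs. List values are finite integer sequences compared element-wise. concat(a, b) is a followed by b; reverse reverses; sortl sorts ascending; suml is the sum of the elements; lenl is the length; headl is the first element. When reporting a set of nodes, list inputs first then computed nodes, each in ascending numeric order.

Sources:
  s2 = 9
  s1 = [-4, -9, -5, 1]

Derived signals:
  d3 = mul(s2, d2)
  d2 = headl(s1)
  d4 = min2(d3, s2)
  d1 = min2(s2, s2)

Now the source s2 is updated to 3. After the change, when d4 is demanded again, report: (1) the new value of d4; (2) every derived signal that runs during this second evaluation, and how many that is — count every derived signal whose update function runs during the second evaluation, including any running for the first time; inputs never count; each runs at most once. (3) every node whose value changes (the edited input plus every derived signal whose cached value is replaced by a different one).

Demanding d4 again yields -12.
2 derived signals run: d3, d4.
The nodes whose values change: s2, d3, d4.

First demand of the output computes:
  d2 = headl([-4, -9, -5, 1]) = -4
  d3 = mul(9, -4) = -36
  d4 = min2(-36, 9) = -36

After the edit, cleaning proceeds:
  d3: a read changed (s2 9->3) — executes, giving -12.
  d4: a read changed (d3 -36->-12; s2 9->3) — executes, giving -12.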